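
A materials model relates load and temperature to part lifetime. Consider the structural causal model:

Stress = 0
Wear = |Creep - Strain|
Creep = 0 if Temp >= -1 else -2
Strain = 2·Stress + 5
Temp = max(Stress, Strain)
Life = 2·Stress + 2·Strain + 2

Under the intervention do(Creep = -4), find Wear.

9

Intervening sets Creep = -4 and removes its equation (Creep = 0 if Temp >= -1 else -2).
Strain = 2·Stress + 5  [with Stress=0]  = 5
Wear = |Creep - Strain|  [with Creep=-4, Strain=5]  = 9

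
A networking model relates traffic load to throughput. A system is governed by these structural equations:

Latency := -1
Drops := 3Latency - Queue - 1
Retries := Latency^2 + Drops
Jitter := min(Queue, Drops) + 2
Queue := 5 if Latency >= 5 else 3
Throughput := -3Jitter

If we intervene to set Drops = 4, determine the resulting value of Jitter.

do(Drops=4) replaces the equation Drops := 3Latency - Queue - 1 with the constant Drops = 4.
Queue = 5 if Latency >= 5 else 3  [with Latency=-1]  = 3
Jitter = min(Queue, Drops) + 2  [with Queue=3, Drops=4]  = 5

5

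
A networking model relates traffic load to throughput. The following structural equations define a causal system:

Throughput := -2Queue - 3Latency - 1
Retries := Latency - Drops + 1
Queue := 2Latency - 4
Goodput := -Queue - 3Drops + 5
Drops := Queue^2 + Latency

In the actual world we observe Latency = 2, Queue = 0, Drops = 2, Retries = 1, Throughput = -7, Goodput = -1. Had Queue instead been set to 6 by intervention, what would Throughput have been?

do(Queue=6) replaces the equation Queue := 2Latency - 4 with the constant Queue = 6.
Throughput = -2Queue - 3Latency - 1  [with Queue=6, Latency=2]  = -19

-19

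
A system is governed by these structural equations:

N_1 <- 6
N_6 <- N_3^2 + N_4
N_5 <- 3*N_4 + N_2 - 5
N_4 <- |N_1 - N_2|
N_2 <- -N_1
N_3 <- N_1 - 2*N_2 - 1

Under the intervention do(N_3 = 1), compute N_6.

The intervention breaks the incoming arrows to N_3: N_3 <- N_1 - 2*N_2 - 1 no longer applies, and N_3 = 1.
N_2 = -N_1  [with N_1=6]  = -6
N_4 = |N_1 - N_2|  [with N_1=6, N_2=-6]  = 12
N_6 = N_3^2 + N_4  [with N_3=1, N_4=12]  = 13

13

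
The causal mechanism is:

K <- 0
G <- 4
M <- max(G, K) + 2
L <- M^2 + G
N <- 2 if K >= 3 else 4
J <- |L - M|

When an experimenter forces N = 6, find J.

34

The intervention breaks the incoming arrows to N: N <- 2 if K >= 3 else 4 no longer applies, and N = 6.
Since J is not a descendant of the intervened variable, it is unaffected.
M = max(G, K) + 2  [with G=4, K=0]  = 6
L = M^2 + G  [with M=6, G=4]  = 40
J = |L - M|  [with L=40, M=6]  = 34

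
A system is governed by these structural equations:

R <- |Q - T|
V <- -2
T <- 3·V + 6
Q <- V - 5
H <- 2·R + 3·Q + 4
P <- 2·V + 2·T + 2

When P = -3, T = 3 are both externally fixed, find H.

Setting P = -3, T = 3 by intervention discards those variables' equations.
Q = V - 5  [with V=-2]  = -7
R = |Q - T|  [with Q=-7, T=3]  = 10
H = 2·R + 3·Q + 4  [with R=10, Q=-7]  = 3

3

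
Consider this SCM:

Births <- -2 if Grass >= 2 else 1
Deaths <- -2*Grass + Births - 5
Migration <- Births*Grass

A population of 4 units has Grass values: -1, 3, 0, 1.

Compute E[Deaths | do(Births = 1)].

-5.5

Every unit gets Births=1 under the intervention. Deaths values become -2, -10, -4, -6; E[Deaths|do(Births=1)] = -5.5.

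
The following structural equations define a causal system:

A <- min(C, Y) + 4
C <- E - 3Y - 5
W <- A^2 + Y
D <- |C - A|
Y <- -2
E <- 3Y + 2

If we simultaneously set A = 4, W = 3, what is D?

7

The joint intervention fixes A = 4, W = 3, removing each variable's own equation.
E = 3Y + 2  [with Y=-2]  = -4
C = E - 3Y - 5  [with E=-4, Y=-2]  = -3
D = |C - A|  [with C=-3, A=4]  = 7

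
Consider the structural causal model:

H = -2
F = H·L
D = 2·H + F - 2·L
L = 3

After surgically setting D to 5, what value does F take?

-6

Under do(D=5), the mechanism D = 2·H + F - 2·L is discarded; D is fixed at 5.
Since F is not a descendant of the intervened variable, it is unaffected.
F = H·L  [with H=-2, L=3]  = -6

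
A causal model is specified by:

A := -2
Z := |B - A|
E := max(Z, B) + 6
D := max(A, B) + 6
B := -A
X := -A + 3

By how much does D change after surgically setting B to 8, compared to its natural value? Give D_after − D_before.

6

do(B=8) replaces the equation B := -A with the constant B = 8.
D = max(A, B) + 6  [with A=-2, B=8]  = 14
Without intervention: B = -A  [with A=-2]  = 2; D = max(A, B) + 6  [with A=-2, B=2]  = 8.
Change = 14 − 8 = 6.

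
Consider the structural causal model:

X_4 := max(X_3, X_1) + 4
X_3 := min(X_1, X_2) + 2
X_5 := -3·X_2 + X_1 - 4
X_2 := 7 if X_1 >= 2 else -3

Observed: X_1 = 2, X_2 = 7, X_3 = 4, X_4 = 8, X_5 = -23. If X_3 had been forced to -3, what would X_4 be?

The intervention breaks the incoming arrows to X_3: X_3 := min(X_1, X_2) + 2 no longer applies, and X_3 = -3.
X_4 = max(X_3, X_1) + 4  [with X_3=-3, X_1=2]  = 6

6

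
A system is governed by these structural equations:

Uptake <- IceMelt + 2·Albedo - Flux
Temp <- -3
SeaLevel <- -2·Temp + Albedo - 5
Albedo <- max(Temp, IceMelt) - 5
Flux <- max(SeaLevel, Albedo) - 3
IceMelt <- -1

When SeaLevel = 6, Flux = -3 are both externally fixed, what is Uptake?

The joint intervention fixes SeaLevel = 6, Flux = -3, removing each variable's own equation.
Albedo = max(Temp, IceMelt) - 5  [with Temp=-3, IceMelt=-1]  = -6
Uptake = IceMelt + 2·Albedo - Flux  [with IceMelt=-1, Albedo=-6, Flux=-3]  = -10

-10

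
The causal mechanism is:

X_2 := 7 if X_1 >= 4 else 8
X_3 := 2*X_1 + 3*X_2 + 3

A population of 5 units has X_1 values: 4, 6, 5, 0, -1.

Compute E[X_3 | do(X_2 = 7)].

29.6

Every unit gets X_2=7 under the intervention. X_3 values become 32, 36, 34, 24, 22; E[X_3|do(X_2=7)] = 29.6.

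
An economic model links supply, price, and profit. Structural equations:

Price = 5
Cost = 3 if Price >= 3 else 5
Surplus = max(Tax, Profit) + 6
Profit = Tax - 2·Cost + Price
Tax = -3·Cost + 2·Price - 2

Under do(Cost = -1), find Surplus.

24

do(Cost=-1) replaces the equation Cost = 3 if Price >= 3 else 5 with the constant Cost = -1.
Tax = -3·Cost + 2·Price - 2  [with Cost=-1, Price=5]  = 11
Profit = Tax - 2·Cost + Price  [with Tax=11, Cost=-1, Price=5]  = 18
Surplus = max(Tax, Profit) + 6  [with Tax=11, Profit=18]  = 24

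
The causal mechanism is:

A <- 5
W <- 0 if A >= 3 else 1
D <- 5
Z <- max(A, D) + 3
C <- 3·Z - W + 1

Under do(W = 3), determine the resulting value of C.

22

Intervening sets W = 3 and removes its equation (W <- 0 if A >= 3 else 1).
Z = max(A, D) + 3  [with A=5, D=5]  = 8
C = 3·Z - W + 1  [with Z=8, W=3]  = 22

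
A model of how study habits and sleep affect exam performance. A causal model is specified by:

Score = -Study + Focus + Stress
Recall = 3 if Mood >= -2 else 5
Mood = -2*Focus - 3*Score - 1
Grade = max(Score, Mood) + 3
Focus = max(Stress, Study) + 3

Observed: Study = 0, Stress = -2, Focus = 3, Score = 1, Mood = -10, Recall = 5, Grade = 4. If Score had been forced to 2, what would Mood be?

Intervening sets Score = 2 and removes its equation (Score = -Study + Focus + Stress).
Focus = max(Stress, Study) + 3  [with Stress=-2, Study=0]  = 3
Mood = -2*Focus - 3*Score - 1  [with Focus=3, Score=2]  = -13

-13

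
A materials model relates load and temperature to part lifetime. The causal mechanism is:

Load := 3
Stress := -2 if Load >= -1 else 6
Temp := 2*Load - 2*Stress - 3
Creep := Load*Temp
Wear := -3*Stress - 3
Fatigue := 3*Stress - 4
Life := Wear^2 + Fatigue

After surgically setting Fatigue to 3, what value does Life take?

Intervening sets Fatigue = 3 and removes its equation (Fatigue := 3*Stress - 4).
Stress = -2 if Load >= -1 else 6  [with Load=3]  = -2
Wear = -3*Stress - 3  [with Stress=-2]  = 3
Life = Wear^2 + Fatigue  [with Wear=3, Fatigue=3]  = 12

12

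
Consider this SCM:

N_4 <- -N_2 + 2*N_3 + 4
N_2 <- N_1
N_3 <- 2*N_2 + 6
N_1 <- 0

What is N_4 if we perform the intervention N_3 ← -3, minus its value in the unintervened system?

The intervention breaks the incoming arrows to N_3: N_3 <- 2*N_2 + 6 no longer applies, and N_3 = -3.
N_2 = N_1  [with N_1=0]  = 0
N_4 = -N_2 + 2*N_3 + 4  [with N_2=0, N_3=-3]  = -2
Without intervention: N_2 = N_1  [with N_1=0]  = 0; N_3 = 2*N_2 + 6  [with N_2=0]  = 6; N_4 = -N_2 + 2*N_3 + 4  [with N_2=0, N_3=6]  = 16.
Change = -2 − 16 = -18.

-18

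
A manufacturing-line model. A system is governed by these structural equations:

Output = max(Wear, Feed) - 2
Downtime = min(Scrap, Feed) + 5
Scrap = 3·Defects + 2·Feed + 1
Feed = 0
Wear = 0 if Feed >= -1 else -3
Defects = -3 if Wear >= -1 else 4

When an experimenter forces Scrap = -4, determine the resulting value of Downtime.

Under do(Scrap=-4), the mechanism Scrap = 3·Defects + 2·Feed + 1 is discarded; Scrap is fixed at -4.
Downtime = min(Scrap, Feed) + 5  [with Scrap=-4, Feed=0]  = 1

1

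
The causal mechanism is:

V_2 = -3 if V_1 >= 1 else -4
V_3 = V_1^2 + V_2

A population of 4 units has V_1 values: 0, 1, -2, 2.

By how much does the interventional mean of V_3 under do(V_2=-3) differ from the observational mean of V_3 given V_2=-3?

Every unit gets V_2=-3 under the intervention. V_3 values become -3, -2, 1, 1; E[V_3|do(V_2=-3)] = -0.75.
E[V_3|V_2=-3] averages over only the 2 units with V_2=-3 (V_1 = 1, 2): V_3 = -2, 1, mean -0.5.
Difference = -0.75 − (-0.5) = -0.25.

-0.25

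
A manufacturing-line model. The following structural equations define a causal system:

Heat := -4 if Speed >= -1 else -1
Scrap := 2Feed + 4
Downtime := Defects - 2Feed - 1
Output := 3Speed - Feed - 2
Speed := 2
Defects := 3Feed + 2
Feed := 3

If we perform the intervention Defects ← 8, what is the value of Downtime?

1

The intervention breaks the incoming arrows to Defects: Defects := 3Feed + 2 no longer applies, and Defects = 8.
Downtime = Defects - 2Feed - 1  [with Defects=8, Feed=3]  = 1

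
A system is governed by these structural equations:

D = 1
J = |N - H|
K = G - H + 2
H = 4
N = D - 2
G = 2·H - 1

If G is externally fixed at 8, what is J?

Intervening sets G = 8 and removes its equation (G = 2·H - 1).
No directed path runs from G to J, so J keeps its natural value.
N = D - 2  [with D=1]  = -1
J = |N - H|  [with N=-1, H=4]  = 5

5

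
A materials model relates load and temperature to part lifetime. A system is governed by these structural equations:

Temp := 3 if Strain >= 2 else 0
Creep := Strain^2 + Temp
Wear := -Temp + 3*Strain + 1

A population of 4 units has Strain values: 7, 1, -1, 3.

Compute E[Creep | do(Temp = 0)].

The intervention sets Temp=0 in all 4 units regardless of Strain. Recomputing Creep per unit gives 49, 1, 1, 9; average 15.

15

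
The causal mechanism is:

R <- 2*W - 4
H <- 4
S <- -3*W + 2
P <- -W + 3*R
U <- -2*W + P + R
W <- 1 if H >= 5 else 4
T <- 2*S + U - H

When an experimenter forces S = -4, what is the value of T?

Under do(S=-4), the mechanism S <- -3*W + 2 is discarded; S is fixed at -4.
W = 1 if H >= 5 else 4  [with H=4]  = 4
R = 2*W - 4  [with W=4]  = 4
P = -W + 3*R  [with W=4, R=4]  = 8
U = -2*W + P + R  [with W=4, P=8, R=4]  = 4
T = 2*S + U - H  [with S=-4, U=4, H=4]  = -8

-8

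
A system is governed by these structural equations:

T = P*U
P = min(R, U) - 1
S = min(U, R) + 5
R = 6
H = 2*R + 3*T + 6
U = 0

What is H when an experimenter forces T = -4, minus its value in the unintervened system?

The intervention breaks the incoming arrows to T: T = P*U no longer applies, and T = -4.
H = 2*R + 3*T + 6  [with R=6, T=-4]  = 6
Without intervention: P = min(R, U) - 1  [with R=6, U=0]  = -1; T = P*U  [with P=-1, U=0]  = 0; H = 2*R + 3*T + 6  [with R=6, T=0]  = 18.
Change = 6 − 18 = -12.

-12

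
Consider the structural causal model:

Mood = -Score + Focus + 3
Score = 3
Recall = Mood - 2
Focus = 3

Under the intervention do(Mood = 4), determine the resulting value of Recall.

2

The intervention breaks the incoming arrows to Mood: Mood = -Score + Focus + 3 no longer applies, and Mood = 4.
Recall = Mood - 2  [with Mood=4]  = 2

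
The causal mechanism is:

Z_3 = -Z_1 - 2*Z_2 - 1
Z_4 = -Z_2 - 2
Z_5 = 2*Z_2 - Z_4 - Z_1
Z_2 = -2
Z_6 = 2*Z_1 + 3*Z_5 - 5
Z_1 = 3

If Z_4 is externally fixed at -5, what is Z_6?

-5

Under do(Z_4=-5), the mechanism Z_4 = -Z_2 - 2 is discarded; Z_4 is fixed at -5.
Z_5 = 2*Z_2 - Z_4 - Z_1  [with Z_2=-2, Z_4=-5, Z_1=3]  = -2
Z_6 = 2*Z_1 + 3*Z_5 - 5  [with Z_1=3, Z_5=-2]  = -5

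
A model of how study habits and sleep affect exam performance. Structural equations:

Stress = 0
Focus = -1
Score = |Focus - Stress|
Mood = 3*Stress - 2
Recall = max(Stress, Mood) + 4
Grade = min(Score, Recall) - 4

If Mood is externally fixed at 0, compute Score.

1

Under do(Mood=0), the mechanism Mood = 3*Stress - 2 is discarded; Mood is fixed at 0.
Since Score is not a descendant of the intervened variable, it is unaffected.
Score = |Focus - Stress|  [with Focus=-1, Stress=0]  = 1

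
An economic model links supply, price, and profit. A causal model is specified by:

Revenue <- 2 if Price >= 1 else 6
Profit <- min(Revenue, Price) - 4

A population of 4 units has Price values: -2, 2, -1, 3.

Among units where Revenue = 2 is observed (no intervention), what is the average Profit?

E[Profit|Revenue=2] averages over only the 2 units with Revenue=2 (Price = 2, 3): Profit = -2, -2, mean -2.

-2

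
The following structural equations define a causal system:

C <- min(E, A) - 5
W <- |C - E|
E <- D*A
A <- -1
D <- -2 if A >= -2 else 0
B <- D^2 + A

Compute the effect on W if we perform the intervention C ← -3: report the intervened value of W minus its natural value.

-3

The intervention breaks the incoming arrows to C: C <- min(E, A) - 5 no longer applies, and C = -3.
D = -2 if A >= -2 else 0  [with A=-1]  = -2
E = D*A  [with D=-2, A=-1]  = 2
W = |C - E|  [with C=-3, E=2]  = 5
Without intervention: D = -2 if A >= -2 else 0  [with A=-1]  = -2; E = D*A  [with D=-2, A=-1]  = 2; C = min(E, A) - 5  [with E=2, A=-1]  = -6; W = |C - E|  [with C=-6, E=2]  = 8.
Change = 5 − 8 = -3.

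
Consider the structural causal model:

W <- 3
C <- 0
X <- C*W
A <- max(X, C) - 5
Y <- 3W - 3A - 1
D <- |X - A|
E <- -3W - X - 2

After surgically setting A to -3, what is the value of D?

3

Under do(A=-3), the mechanism A <- max(X, C) - 5 is discarded; A is fixed at -3.
X = C*W  [with C=0, W=3]  = 0
D = |X - A|  [with X=0, A=-3]  = 3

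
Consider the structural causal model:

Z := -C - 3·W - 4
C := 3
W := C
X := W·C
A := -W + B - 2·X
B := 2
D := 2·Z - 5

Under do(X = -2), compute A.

3

Intervening sets X = -2 and removes its equation (X := W·C).
W = C  [with C=3]  = 3
A = -W + B - 2·X  [with W=3, B=2, X=-2]  = 3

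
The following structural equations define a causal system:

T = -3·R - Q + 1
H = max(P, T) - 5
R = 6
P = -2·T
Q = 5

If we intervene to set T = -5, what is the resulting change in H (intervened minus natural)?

-34

do(T=-5) replaces the equation T = -3·R - Q + 1 with the constant T = -5.
P = -2·T  [with T=-5]  = 10
H = max(P, T) - 5  [with P=10, T=-5]  = 5
Without intervention: T = -3·R - Q + 1  [with R=6, Q=5]  = -22; P = -2·T  [with T=-22]  = 44; H = max(P, T) - 5  [with P=44, T=-22]  = 39.
Change = 5 − 39 = -34.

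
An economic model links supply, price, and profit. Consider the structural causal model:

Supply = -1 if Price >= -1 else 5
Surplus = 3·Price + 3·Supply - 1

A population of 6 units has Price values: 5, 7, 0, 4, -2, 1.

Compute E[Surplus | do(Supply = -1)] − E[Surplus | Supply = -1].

-2.7

The intervention sets Supply=-1 in all 6 units regardless of Price. Recomputing Surplus per unit gives 11, 17, -4, 8, -10, -1; average 3.5.
Conditioning on Supply=-1 selects the 5 unit(s) with Price ∈ {5, 7, 0, 4, 1}. Their Surplus values: 11, 17, -4, 8, -1. Mean = 6.2.
Difference = 3.5 − 6.2 = -2.7.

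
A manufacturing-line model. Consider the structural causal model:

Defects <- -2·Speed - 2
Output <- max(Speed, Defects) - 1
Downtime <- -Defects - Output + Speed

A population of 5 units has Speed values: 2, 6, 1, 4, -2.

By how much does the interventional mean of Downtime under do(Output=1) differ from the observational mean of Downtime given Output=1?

6.6

Under do(Output=1), Output's equation is replaced by Output=1 for every unit. Per-unit Downtime: 7, 19, 4, 13, -5. Mean = 7.6.
Observing Output=1 restricts to units where Output's equation naturally yields 1: Speed ∈ {2, -2}. In that subpopulation Downtime = 7, -5, mean 1.
Difference = 7.6 − 1 = 6.6.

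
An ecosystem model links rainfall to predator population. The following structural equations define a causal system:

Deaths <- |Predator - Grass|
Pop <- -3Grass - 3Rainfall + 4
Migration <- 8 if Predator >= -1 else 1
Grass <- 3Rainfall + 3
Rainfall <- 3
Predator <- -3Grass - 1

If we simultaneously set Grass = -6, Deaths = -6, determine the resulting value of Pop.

The joint intervention fixes Grass = -6, Deaths = -6, removing each variable's own equation.
Pop = -3Grass - 3Rainfall + 4  [with Grass=-6, Rainfall=3]  = 13

13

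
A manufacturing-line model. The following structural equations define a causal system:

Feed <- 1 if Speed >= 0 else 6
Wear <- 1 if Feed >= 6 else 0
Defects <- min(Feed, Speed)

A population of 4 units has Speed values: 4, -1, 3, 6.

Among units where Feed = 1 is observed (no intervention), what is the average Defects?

1

Observing Feed=1 restricts to units where Feed's equation naturally yields 1: Speed ∈ {4, 3, 6}. In that subpopulation Defects = 1, 1, 1, mean 1.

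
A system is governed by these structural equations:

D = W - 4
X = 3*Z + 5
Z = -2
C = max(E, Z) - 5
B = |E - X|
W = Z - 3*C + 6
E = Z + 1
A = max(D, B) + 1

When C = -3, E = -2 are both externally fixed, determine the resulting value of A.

10

Under do(C = -3, E = -2), each intervened variable's structural equation is replaced by its fixed value.
W = Z - 3*C + 6  [with Z=-2, C=-3]  = 13
X = 3*Z + 5  [with Z=-2]  = -1
B = |E - X|  [with E=-2, X=-1]  = 1
D = W - 4  [with W=13]  = 9
A = max(D, B) + 1  [with D=9, B=1]  = 10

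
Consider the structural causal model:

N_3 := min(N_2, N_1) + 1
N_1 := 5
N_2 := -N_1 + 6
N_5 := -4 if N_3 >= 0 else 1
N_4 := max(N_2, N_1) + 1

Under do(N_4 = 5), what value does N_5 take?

Intervening sets N_4 = 5 and removes its equation (N_4 := max(N_2, N_1) + 1).
No directed path runs from N_4 to N_5, so N_5 keeps its natural value.
N_2 = -N_1 + 6  [with N_1=5]  = 1
N_3 = min(N_2, N_1) + 1  [with N_2=1, N_1=5]  = 2
N_5 = -4 if N_3 >= 0 else 1  [with N_3=2]  = -4

-4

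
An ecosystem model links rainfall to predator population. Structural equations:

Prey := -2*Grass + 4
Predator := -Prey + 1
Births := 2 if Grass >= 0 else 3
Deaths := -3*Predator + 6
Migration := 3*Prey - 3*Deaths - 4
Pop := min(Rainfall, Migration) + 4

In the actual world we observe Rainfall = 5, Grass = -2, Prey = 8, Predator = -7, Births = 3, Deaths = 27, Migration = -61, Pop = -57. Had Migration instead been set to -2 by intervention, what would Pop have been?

2

do(Migration=-2) replaces the equation Migration := 3*Prey - 3*Deaths - 4 with the constant Migration = -2.
Pop = min(Rainfall, Migration) + 4  [with Rainfall=5, Migration=-2]  = 2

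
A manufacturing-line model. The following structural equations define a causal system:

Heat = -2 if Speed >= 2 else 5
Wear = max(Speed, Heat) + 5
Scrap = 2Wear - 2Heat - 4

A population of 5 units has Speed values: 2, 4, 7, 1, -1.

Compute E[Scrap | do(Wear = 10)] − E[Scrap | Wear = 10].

8.4

Under do(Wear=10), Wear's equation is replaced by Wear=10 for every unit. Per-unit Scrap: 20, 20, 20, 6, 6. Mean = 14.4.
Observing Wear=10 restricts to units where Wear's equation naturally yields 10: Speed ∈ {1, -1}. In that subpopulation Scrap = 6, 6, mean 6.
Difference = 14.4 − 6 = 8.4.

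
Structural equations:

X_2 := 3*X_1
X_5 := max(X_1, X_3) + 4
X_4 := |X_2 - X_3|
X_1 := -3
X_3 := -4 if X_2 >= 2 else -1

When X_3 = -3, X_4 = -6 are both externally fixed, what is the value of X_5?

Setting X_3 = -3, X_4 = -6 by intervention discards those variables' equations.
X_5 = max(X_1, X_3) + 4  [with X_1=-3, X_3=-3]  = 1

1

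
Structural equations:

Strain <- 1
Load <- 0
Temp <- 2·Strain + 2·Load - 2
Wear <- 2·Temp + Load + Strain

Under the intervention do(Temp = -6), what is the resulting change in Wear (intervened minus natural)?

The intervention breaks the incoming arrows to Temp: Temp <- 2·Strain + 2·Load - 2 no longer applies, and Temp = -6.
Wear = 2·Temp + Load + Strain  [with Temp=-6, Load=0, Strain=1]  = -11
Without intervention: Temp = 2·Strain + 2·Load - 2  [with Strain=1, Load=0]  = 0; Wear = 2·Temp + Load + Strain  [with Temp=0, Load=0, Strain=1]  = 1.
Change = -11 − 1 = -12.

-12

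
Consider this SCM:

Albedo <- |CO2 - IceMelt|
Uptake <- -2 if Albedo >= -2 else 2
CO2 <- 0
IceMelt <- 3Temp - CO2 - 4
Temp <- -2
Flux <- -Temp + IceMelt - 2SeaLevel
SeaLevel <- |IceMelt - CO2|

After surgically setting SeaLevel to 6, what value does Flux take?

The intervention breaks the incoming arrows to SeaLevel: SeaLevel <- |IceMelt - CO2| no longer applies, and SeaLevel = 6.
IceMelt = 3Temp - CO2 - 4  [with Temp=-2, CO2=0]  = -10
Flux = -Temp + IceMelt - 2SeaLevel  [with Temp=-2, IceMelt=-10, SeaLevel=6]  = -20

-20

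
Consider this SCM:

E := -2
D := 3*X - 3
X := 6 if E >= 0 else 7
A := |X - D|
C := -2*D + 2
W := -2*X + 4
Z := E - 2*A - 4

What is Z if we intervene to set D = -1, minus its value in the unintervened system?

The intervention breaks the incoming arrows to D: D := 3*X - 3 no longer applies, and D = -1.
X = 6 if E >= 0 else 7  [with E=-2]  = 7
A = |X - D|  [with X=7, D=-1]  = 8
Z = E - 2*A - 4  [with E=-2, A=8]  = -22
Without intervention: X = 6 if E >= 0 else 7  [with E=-2]  = 7; D = 3*X - 3  [with X=7]  = 18; A = |X - D|  [with X=7, D=18]  = 11; Z = E - 2*A - 4  [with E=-2, A=11]  = -28.
Change = -22 − (-28) = 6.

6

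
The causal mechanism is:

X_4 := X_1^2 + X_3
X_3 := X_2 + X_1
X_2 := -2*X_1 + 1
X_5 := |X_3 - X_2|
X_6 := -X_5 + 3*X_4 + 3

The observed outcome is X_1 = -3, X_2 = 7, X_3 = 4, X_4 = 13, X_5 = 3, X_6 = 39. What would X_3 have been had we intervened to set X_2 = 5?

2

The intervention breaks the incoming arrows to X_2: X_2 := -2*X_1 + 1 no longer applies, and X_2 = 5.
X_3 = X_2 + X_1  [with X_2=5, X_1=-3]  = 2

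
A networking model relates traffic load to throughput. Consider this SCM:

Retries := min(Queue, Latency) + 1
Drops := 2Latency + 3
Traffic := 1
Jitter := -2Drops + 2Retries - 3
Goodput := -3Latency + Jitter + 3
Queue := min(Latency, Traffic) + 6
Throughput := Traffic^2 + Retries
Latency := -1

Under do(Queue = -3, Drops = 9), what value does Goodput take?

-19

The joint intervention fixes Queue = -3, Drops = 9, removing each variable's own equation.
Retries = min(Queue, Latency) + 1  [with Queue=-3, Latency=-1]  = -2
Jitter = -2Drops + 2Retries - 3  [with Drops=9, Retries=-2]  = -25
Goodput = -3Latency + Jitter + 3  [with Latency=-1, Jitter=-25]  = -19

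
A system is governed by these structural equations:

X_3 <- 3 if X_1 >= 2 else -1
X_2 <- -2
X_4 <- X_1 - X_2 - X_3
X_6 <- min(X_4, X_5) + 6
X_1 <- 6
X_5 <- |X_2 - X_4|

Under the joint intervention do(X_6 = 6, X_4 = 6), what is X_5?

8

Setting X_6 = 6, X_4 = 6 by intervention discards those variables' equations.
X_5 = |X_2 - X_4|  [with X_2=-2, X_4=6]  = 8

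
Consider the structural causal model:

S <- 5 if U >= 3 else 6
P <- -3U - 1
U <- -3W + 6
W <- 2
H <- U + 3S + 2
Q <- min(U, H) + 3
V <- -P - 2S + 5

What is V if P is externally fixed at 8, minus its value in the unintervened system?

Intervening sets P = 8 and removes its equation (P <- -3U - 1).
U = -3W + 6  [with W=2]  = 0
S = 5 if U >= 3 else 6  [with U=0]  = 6
V = -P - 2S + 5  [with P=8, S=6]  = -15
Without intervention: U = -3W + 6  [with W=2]  = 0; S = 5 if U >= 3 else 6  [with U=0]  = 6; P = -3U - 1  [with U=0]  = -1; V = -P - 2S + 5  [with P=-1, S=6]  = -6.
Change = -15 − (-6) = -9.

-9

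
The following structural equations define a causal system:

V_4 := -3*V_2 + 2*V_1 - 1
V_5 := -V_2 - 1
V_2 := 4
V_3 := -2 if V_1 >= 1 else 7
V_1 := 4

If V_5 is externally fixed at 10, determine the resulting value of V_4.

The intervention breaks the incoming arrows to V_5: V_5 := -V_2 - 1 no longer applies, and V_5 = 10.
Since V_4 is not a descendant of the intervened variable, it is unaffected.
V_4 = -3*V_2 + 2*V_1 - 1  [with V_2=4, V_1=4]  = -5

-5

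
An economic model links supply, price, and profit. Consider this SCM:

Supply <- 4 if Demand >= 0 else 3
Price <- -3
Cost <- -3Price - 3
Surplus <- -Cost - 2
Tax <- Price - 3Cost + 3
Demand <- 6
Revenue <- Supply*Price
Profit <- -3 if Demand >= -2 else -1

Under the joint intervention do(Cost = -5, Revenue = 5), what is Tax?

15

The joint intervention fixes Cost = -5, Revenue = 5, removing each variable's own equation.
Tax = Price - 3Cost + 3  [with Price=-3, Cost=-5]  = 15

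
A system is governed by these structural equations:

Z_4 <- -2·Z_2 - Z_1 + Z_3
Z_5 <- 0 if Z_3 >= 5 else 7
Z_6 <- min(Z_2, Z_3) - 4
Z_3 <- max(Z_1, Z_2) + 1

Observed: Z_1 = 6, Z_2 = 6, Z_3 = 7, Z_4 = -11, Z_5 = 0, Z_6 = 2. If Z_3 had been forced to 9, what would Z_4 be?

-9

The intervention breaks the incoming arrows to Z_3: Z_3 <- max(Z_1, Z_2) + 1 no longer applies, and Z_3 = 9.
Z_4 = -2·Z_2 - Z_1 + Z_3  [with Z_2=6, Z_1=6, Z_3=9]  = -9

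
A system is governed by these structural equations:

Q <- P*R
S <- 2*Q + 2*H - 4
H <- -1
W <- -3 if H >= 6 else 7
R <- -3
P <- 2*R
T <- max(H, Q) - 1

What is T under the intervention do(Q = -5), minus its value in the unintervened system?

Intervening sets Q = -5 and removes its equation (Q <- P*R).
T = max(H, Q) - 1  [with H=-1, Q=-5]  = -2
Without intervention: P = 2*R  [with R=-3]  = -6; Q = P*R  [with P=-6, R=-3]  = 18; T = max(H, Q) - 1  [with H=-1, Q=18]  = 17.
Change = -2 − 17 = -19.

-19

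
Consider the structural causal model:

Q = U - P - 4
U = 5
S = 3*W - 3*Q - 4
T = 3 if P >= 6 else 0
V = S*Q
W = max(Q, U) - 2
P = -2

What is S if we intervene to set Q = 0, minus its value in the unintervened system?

do(Q=0) replaces the equation Q = U - P - 4 with the constant Q = 0.
W = max(Q, U) - 2  [with Q=0, U=5]  = 3
S = 3*W - 3*Q - 4  [with W=3, Q=0]  = 5
Without intervention: Q = U - P - 4  [with U=5, P=-2]  = 3; W = max(Q, U) - 2  [with Q=3, U=5]  = 3; S = 3*W - 3*Q - 4  [with W=3, Q=3]  = -4.
Change = 5 − (-4) = 9.

9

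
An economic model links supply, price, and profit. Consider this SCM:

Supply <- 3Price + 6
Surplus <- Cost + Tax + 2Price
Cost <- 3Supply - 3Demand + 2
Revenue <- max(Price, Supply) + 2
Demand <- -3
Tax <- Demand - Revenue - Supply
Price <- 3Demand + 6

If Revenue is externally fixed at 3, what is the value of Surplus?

-7

Under do(Revenue=3), the mechanism Revenue <- max(Price, Supply) + 2 is discarded; Revenue is fixed at 3.
Price = 3Demand + 6  [with Demand=-3]  = -3
Supply = 3Price + 6  [with Price=-3]  = -3
Cost = 3Supply - 3Demand + 2  [with Supply=-3, Demand=-3]  = 2
Tax = Demand - Revenue - Supply  [with Demand=-3, Revenue=3, Supply=-3]  = -3
Surplus = Cost + Tax + 2Price  [with Cost=2, Tax=-3, Price=-3]  = -7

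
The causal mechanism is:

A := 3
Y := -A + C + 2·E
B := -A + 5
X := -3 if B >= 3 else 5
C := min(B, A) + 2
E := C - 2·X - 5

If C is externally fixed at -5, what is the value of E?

-20

Intervening sets C = -5 and removes its equation (C := min(B, A) + 2).
B = -A + 5  [with A=3]  = 2
X = -3 if B >= 3 else 5  [with B=2]  = 5
E = C - 2·X - 5  [with C=-5, X=5]  = -20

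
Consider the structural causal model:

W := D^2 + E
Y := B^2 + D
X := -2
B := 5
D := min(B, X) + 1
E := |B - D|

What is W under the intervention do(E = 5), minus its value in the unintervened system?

The intervention breaks the incoming arrows to E: E := |B - D| no longer applies, and E = 5.
D = min(B, X) + 1  [with B=5, X=-2]  = -1
W = D^2 + E  [with D=-1, E=5]  = 6
Without intervention: D = min(B, X) + 1  [with B=5, X=-2]  = -1; E = |B - D|  [with B=5, D=-1]  = 6; W = D^2 + E  [with D=-1, E=6]  = 7.
Change = 6 − 7 = -1.

-1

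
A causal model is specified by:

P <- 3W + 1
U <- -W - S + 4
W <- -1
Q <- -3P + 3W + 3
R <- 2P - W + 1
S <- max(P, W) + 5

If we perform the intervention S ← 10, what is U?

-5

The intervention breaks the incoming arrows to S: S <- max(P, W) + 5 no longer applies, and S = 10.
U = -W - S + 4  [with W=-1, S=10]  = -5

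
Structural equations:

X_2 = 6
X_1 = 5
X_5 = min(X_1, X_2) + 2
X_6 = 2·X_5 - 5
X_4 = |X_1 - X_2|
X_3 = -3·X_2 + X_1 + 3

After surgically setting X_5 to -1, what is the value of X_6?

The intervention breaks the incoming arrows to X_5: X_5 = min(X_1, X_2) + 2 no longer applies, and X_5 = -1.
X_6 = 2·X_5 - 5  [with X_5=-1]  = -7

-7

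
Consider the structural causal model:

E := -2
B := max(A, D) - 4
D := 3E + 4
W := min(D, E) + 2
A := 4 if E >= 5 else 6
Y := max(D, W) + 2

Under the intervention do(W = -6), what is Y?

Intervening sets W = -6 and removes its equation (W := min(D, E) + 2).
D = 3E + 4  [with E=-2]  = -2
Y = max(D, W) + 2  [with D=-2, W=-6]  = 0

0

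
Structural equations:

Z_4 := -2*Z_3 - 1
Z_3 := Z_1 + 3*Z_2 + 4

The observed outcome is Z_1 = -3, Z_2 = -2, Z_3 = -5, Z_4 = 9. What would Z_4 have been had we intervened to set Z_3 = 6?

The intervention breaks the incoming arrows to Z_3: Z_3 := Z_1 + 3*Z_2 + 4 no longer applies, and Z_3 = 6.
Z_4 = -2*Z_3 - 1  [with Z_3=6]  = -13

-13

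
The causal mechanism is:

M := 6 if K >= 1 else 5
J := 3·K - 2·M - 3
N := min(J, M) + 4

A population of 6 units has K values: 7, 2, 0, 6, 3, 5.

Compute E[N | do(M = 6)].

0.5

Every unit gets M=6 under the intervention. N values become 10, -5, -11, 7, -2, 4; E[N|do(M=6)] = 0.5.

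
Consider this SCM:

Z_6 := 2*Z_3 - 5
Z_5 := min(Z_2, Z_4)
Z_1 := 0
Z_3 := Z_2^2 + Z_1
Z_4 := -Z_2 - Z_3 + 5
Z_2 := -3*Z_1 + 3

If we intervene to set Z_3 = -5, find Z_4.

7

The intervention breaks the incoming arrows to Z_3: Z_3 := Z_2^2 + Z_1 no longer applies, and Z_3 = -5.
Z_2 = -3*Z_1 + 3  [with Z_1=0]  = 3
Z_4 = -Z_2 - Z_3 + 5  [with Z_2=3, Z_3=-5]  = 7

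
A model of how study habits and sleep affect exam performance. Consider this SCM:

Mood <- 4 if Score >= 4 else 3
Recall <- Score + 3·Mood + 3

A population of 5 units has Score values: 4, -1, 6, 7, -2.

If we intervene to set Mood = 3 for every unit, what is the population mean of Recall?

14.8

Every unit gets Mood=3 under the intervention. Recall values become 16, 11, 18, 19, 10; E[Recall|do(Mood=3)] = 14.8.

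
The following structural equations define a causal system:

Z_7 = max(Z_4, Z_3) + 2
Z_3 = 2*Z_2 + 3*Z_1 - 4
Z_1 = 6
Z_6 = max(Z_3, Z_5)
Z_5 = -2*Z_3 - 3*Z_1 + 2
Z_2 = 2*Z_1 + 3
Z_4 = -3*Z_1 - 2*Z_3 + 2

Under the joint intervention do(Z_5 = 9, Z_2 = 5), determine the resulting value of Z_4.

Setting Z_5 = 9, Z_2 = 5 by intervention discards those variables' equations.
Z_3 = 2*Z_2 + 3*Z_1 - 4  [with Z_2=5, Z_1=6]  = 24
Z_4 = -3*Z_1 - 2*Z_3 + 2  [with Z_1=6, Z_3=24]  = -64

-64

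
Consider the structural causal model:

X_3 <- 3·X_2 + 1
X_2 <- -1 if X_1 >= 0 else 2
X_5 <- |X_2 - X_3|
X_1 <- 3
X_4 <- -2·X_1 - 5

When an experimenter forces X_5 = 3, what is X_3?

-2

do(X_5=3) replaces the equation X_5 <- |X_2 - X_3| with the constant X_5 = 3.
X_3 is not downstream of the intervention, so its value is determined by the original equations.
X_2 = -1 if X_1 >= 0 else 2  [with X_1=3]  = -1
X_3 = 3·X_2 + 1  [with X_2=-1]  = -2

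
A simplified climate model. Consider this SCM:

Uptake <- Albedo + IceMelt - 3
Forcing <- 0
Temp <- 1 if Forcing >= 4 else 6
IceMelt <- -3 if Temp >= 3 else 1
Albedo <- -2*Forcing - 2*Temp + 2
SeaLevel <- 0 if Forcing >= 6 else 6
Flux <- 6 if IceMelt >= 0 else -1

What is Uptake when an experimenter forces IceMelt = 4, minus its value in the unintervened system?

7

The intervention breaks the incoming arrows to IceMelt: IceMelt <- -3 if Temp >= 3 else 1 no longer applies, and IceMelt = 4.
Temp = 1 if Forcing >= 4 else 6  [with Forcing=0]  = 6
Albedo = -2*Forcing - 2*Temp + 2  [with Forcing=0, Temp=6]  = -10
Uptake = Albedo + IceMelt - 3  [with Albedo=-10, IceMelt=4]  = -9
Without intervention: Temp = 1 if Forcing >= 4 else 6  [with Forcing=0]  = 6; IceMelt = -3 if Temp >= 3 else 1  [with Temp=6]  = -3; Albedo = -2*Forcing - 2*Temp + 2  [with Forcing=0, Temp=6]  = -10; Uptake = Albedo + IceMelt - 3  [with Albedo=-10, IceMelt=-3]  = -16.
Change = -9 − (-16) = 7.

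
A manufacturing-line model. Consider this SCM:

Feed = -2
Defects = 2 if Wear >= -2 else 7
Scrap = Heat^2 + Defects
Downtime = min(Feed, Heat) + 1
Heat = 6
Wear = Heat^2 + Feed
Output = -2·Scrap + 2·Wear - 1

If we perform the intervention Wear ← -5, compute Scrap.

43

do(Wear=-5) replaces the equation Wear = Heat^2 + Feed with the constant Wear = -5.
Defects = 2 if Wear >= -2 else 7  [with Wear=-5]  = 7
Scrap = Heat^2 + Defects  [with Heat=6, Defects=7]  = 43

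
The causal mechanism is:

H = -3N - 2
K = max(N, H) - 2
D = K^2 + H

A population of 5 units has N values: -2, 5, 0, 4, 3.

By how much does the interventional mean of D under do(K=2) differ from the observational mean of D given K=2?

The intervention sets K=2 in all 5 units regardless of N. Recomputing D per unit gives 8, -13, 2, -10, -7; average -4.
Observing K=2 restricts to units where K's equation naturally yields 2: N ∈ {-2, 4}. In that subpopulation D = 8, -10, mean -1.
Difference = -4 − (-1) = -3.

-3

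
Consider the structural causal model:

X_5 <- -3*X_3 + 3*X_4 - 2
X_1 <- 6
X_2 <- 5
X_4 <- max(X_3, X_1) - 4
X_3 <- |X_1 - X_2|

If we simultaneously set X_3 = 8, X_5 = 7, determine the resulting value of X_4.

The joint intervention fixes X_3 = 8, X_5 = 7, removing each variable's own equation.
X_4 = max(X_3, X_1) - 4  [with X_3=8, X_1=6]  = 4

4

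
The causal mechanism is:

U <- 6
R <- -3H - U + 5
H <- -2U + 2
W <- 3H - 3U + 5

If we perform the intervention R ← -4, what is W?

-43

The intervention breaks the incoming arrows to R: R <- -3H - U + 5 no longer applies, and R = -4.
W is not downstream of the intervention, so its value is determined by the original equations.
H = -2U + 2  [with U=6]  = -10
W = 3H - 3U + 5  [with H=-10, U=6]  = -43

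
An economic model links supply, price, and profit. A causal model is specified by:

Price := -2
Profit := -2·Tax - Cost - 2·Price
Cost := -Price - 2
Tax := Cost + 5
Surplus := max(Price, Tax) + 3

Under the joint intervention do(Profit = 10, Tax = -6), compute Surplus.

The joint intervention fixes Profit = 10, Tax = -6, removing each variable's own equation.
Surplus = max(Price, Tax) + 3  [with Price=-2, Tax=-6]  = 1

1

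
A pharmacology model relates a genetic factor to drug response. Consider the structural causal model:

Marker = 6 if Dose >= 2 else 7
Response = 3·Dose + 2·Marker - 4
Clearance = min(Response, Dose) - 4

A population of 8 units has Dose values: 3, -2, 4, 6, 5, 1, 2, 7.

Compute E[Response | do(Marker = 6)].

Every unit gets Marker=6 under the intervention. Response values become 17, 2, 20, 26, 23, 11, 14, 29; E[Response|do(Marker=6)] = 17.75.

17.75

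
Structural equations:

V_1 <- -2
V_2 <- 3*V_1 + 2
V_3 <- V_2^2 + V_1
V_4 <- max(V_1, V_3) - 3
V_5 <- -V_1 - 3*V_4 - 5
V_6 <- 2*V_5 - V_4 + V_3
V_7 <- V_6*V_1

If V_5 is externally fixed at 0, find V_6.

3

The intervention breaks the incoming arrows to V_5: V_5 <- -V_1 - 3*V_4 - 5 no longer applies, and V_5 = 0.
V_2 = 3*V_1 + 2  [with V_1=-2]  = -4
V_3 = V_2^2 + V_1  [with V_2=-4, V_1=-2]  = 14
V_4 = max(V_1, V_3) - 3  [with V_1=-2, V_3=14]  = 11
V_6 = 2*V_5 - V_4 + V_3  [with V_5=0, V_4=11, V_3=14]  = 3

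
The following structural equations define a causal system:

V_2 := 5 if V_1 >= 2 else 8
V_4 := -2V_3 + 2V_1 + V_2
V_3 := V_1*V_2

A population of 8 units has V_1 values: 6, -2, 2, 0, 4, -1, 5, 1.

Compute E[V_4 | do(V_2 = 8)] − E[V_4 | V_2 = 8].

-33.25

Under do(V_2=8), V_2's equation is replaced by V_2=8 for every unit. Per-unit V_4: -76, 36, -20, 8, -48, 22, -62, -6. Mean = -18.25.
E[V_4|V_2=8] averages over only the 4 units with V_2=8 (V_1 = -2, 0, -1, 1): V_4 = 36, 8, 22, -6, mean 15.
Difference = -18.25 − 15 = -33.25.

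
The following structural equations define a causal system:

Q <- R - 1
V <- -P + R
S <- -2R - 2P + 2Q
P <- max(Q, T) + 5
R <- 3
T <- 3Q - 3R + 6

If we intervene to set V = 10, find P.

8

The intervention breaks the incoming arrows to V: V <- -P + R no longer applies, and V = 10.
Since P is not a descendant of the intervened variable, it is unaffected.
Q = R - 1  [with R=3]  = 2
T = 3Q - 3R + 6  [with Q=2, R=3]  = 3
P = max(Q, T) + 5  [with Q=2, T=3]  = 8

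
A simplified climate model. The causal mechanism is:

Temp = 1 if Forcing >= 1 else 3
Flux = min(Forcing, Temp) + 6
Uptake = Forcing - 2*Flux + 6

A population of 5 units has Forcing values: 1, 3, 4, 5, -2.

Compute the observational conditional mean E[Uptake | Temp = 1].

-4.75

E[Uptake|Temp=1] averages over only the 4 units with Temp=1 (Forcing = 1, 3, 4, 5): Uptake = -7, -5, -4, -3, mean -4.75.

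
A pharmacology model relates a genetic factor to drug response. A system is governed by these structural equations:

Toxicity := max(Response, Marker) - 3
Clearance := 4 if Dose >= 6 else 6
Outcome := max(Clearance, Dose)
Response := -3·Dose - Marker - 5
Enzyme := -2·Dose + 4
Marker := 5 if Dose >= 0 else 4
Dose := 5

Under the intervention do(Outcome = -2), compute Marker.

Intervening sets Outcome = -2 and removes its equation (Outcome := max(Clearance, Dose)).
Marker is not downstream of the intervention, so its value is determined by the original equations.
Marker = 5 if Dose >= 0 else 4  [with Dose=5]  = 5

5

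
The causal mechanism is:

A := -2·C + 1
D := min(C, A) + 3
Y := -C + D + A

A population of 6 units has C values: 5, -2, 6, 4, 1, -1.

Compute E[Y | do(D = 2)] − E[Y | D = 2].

Every unit gets D=2 under the intervention. Y values become -12, 9, -15, -9, 0, 6; E[Y|do(D=2)] = -3.5.
Conditioning on D=2 selects the 2 unit(s) with C ∈ {1, -1}. Their Y values: 0, 6. Mean = 3.
Difference = -3.5 − 3 = -6.5.

-6.5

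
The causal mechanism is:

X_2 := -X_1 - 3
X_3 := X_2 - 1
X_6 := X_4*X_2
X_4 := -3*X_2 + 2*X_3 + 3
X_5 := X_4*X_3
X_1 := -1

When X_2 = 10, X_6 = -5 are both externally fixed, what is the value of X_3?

9

The joint intervention fixes X_2 = 10, X_6 = -5, removing each variable's own equation.
X_3 = X_2 - 1  [with X_2=10]  = 9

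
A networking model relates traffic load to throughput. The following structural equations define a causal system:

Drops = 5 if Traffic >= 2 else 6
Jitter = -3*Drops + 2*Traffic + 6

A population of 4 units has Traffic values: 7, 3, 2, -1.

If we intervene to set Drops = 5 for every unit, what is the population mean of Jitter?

-3.5

Under do(Drops=5), Drops's equation is replaced by Drops=5 for every unit. Per-unit Jitter: 5, -3, -5, -11. Mean = -3.5.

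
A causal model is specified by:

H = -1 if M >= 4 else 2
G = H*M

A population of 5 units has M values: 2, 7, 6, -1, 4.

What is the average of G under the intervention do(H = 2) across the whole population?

7.2

The intervention sets H=2 in all 5 units regardless of M. Recomputing G per unit gives 4, 14, 12, -2, 8; average 7.2.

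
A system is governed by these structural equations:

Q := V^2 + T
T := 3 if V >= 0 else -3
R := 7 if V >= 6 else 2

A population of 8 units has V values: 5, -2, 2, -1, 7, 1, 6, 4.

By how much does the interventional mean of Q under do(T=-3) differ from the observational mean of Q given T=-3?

14.5

do(T=-3) breaks T's dependence on V. With T=-3 fixed, Q across the units is 22, 1, 1, -2, 46, -2, 33, 13, mean 14.
Observing T=-3 restricts to units where T's equation naturally yields -3: V ∈ {-2, -1}. In that subpopulation Q = 1, -2, mean -0.5.
Difference = 14 − (-0.5) = 14.5.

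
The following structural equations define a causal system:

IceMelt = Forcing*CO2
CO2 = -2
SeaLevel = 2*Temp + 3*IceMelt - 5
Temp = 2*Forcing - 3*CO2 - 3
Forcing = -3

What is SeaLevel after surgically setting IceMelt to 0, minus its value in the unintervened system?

-18

Intervening sets IceMelt = 0 and removes its equation (IceMelt = Forcing*CO2).
Temp = 2*Forcing - 3*CO2 - 3  [with Forcing=-3, CO2=-2]  = -3
SeaLevel = 2*Temp + 3*IceMelt - 5  [with Temp=-3, IceMelt=0]  = -11
Without intervention: Temp = 2*Forcing - 3*CO2 - 3  [with Forcing=-3, CO2=-2]  = -3; IceMelt = Forcing*CO2  [with Forcing=-3, CO2=-2]  = 6; SeaLevel = 2*Temp + 3*IceMelt - 5  [with Temp=-3, IceMelt=6]  = 7.
Change = -11 − 7 = -18.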